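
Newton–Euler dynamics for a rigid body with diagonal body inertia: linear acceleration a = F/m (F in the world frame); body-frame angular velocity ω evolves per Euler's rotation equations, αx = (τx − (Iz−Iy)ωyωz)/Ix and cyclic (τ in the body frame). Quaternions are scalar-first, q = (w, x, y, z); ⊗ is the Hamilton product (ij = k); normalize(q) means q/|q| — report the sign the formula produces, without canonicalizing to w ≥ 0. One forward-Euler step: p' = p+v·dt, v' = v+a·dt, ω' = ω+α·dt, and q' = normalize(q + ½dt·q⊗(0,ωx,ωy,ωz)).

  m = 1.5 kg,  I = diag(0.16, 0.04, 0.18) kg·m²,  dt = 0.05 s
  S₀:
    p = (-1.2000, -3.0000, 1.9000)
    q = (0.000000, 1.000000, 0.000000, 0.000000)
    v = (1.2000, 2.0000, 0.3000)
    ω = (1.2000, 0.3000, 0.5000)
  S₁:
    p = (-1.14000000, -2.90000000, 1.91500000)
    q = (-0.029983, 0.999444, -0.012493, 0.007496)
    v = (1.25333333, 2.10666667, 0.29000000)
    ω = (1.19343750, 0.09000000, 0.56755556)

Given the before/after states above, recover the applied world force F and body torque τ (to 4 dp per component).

Δv = v₁−v₀ = (0.05333333, 0.10666667, -0.01000000)
applied force F = (1.6000, 3.2000, -0.3000)
rate change Δω = (-0.00656250, -0.21000000, 0.06755556)
ω₀×(Iω₀) = (0.0210, -0.0120, -0.0432)
τ = I·(Δω/dt) + ω₀×(Iω₀) = (0.0000, -0.1800, 0.2000)

F = (1.6000, 3.2000, -0.3000)
τ = (0.0000, -0.1800, 0.2000)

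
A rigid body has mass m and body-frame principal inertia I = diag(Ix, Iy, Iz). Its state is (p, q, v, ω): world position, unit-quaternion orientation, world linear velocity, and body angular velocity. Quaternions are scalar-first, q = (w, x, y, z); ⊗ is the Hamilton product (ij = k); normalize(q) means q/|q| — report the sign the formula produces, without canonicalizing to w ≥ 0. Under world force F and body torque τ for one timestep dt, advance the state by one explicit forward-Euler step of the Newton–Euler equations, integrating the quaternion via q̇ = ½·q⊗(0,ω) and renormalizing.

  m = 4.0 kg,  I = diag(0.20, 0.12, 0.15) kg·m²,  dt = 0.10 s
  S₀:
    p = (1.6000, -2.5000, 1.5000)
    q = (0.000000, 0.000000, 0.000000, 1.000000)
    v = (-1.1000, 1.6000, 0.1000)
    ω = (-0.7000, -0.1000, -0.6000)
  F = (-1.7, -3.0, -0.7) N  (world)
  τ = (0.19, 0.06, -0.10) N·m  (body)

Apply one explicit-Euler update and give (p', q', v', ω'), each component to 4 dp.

precession coupling ω×(Iω) = (0.0018, 0.0210, -0.0056)
(τ − ω×Iω)/I = (0.9410, 0.3250, -0.6293)
new body rate ω' = (-0.6059, -0.0675, -0.6629)
2q̇ = q⊗(0,ω) = (0.6000000, 0.1000000, -0.7000000, 0.0000000)
q + ½dt·q⊗(0,ω), renormalized = (0.0300, 0.0050, -0.0350, 0.9989)
a = F/m = (-0.4250, -0.7500, -0.1750)
p + v·dt = (1.4900, -2.3400, 1.5100)
new velocity v' = (-1.1425, 1.5250, 0.0825)

p' = (1.4900, -2.3400, 1.5100)
q' = (0.0300, 0.0050, -0.0350, 0.9989)
v' = (-1.1425, 1.5250, 0.0825)
ω' = (-0.6059, -0.0675, -0.6629)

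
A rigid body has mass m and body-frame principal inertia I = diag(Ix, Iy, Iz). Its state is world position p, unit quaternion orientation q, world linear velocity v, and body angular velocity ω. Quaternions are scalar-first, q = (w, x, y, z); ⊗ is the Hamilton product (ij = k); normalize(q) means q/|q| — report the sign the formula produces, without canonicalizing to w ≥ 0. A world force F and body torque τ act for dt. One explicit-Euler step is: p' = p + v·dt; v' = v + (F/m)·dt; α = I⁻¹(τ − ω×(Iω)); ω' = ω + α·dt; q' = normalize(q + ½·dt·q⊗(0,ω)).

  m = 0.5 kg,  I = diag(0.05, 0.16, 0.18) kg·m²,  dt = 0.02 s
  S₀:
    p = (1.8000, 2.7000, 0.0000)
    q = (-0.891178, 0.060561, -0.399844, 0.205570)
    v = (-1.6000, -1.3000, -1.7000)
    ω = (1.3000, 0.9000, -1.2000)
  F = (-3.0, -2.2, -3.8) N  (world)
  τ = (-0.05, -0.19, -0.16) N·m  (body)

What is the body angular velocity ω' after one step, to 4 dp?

ω' = (1.2886, 0.8509, -1.2321)

ω×(Iω) gyroscopic = (-0.0216, 0.2028, 0.1287)
(τ − ω×Iω)/I = (-0.5680, -2.4550, -1.6039)
new body rate ω' = (1.2886, 0.8509, -1.2321)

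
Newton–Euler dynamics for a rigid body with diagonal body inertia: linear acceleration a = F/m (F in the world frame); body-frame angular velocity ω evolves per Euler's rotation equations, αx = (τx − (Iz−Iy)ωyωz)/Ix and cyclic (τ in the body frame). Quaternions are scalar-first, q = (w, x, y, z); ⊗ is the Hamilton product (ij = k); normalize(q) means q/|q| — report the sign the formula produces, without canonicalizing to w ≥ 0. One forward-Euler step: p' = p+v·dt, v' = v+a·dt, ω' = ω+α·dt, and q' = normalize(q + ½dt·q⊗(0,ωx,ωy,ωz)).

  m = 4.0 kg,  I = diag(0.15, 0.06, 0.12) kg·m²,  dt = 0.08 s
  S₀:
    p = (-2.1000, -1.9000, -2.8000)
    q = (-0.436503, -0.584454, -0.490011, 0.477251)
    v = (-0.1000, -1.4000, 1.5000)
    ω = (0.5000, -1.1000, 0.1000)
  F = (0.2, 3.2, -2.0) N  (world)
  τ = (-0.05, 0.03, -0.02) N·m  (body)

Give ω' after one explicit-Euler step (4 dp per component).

gyro term ω×Iω = (-0.0066, 0.0015, 0.0495)
α = I⁻¹(τ − ω×Iω) = (-0.2893, 0.4750, -0.5792)
new body rate ω' = (0.4769, -1.0620, 0.0537)

ω' = (0.4769, -1.0620, 0.0537)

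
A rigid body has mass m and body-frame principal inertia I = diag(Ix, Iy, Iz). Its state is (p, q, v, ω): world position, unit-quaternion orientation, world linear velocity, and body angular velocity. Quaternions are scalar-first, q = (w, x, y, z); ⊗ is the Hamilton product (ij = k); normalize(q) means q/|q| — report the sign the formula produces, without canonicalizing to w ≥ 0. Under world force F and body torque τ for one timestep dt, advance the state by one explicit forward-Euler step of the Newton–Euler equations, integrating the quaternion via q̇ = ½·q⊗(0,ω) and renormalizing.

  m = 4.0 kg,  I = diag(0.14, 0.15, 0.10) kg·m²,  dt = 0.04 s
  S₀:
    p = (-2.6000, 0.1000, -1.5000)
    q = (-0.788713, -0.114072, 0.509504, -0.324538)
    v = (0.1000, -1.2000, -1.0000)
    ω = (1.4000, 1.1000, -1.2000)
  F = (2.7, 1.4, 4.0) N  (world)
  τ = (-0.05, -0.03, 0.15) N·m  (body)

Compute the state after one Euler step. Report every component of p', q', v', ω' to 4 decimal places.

α = I⁻¹(τ − ω×Iω) = (-0.8286, 0.2480, 1.3460)
ω + α·dt = (1.3669, 1.1099, -1.1462)
2q̇ = q⊗(0,ω) = (-0.7901992, -1.3586112, -1.4588239, 0.1076708)
updated quaternion q' = (-0.8038, -0.1411, 0.4799, -0.3221)
p + v·dt = (-2.5960, 0.0520, -1.5400)
v + (F/m)dt = (0.1270, -1.1860, -0.9600)

p' = (-2.5960, 0.0520, -1.5400)
q' = (-0.8038, -0.1411, 0.4799, -0.3221)
v' = (0.1270, -1.1860, -0.9600)
ω' = (1.3669, 1.1099, -1.1462)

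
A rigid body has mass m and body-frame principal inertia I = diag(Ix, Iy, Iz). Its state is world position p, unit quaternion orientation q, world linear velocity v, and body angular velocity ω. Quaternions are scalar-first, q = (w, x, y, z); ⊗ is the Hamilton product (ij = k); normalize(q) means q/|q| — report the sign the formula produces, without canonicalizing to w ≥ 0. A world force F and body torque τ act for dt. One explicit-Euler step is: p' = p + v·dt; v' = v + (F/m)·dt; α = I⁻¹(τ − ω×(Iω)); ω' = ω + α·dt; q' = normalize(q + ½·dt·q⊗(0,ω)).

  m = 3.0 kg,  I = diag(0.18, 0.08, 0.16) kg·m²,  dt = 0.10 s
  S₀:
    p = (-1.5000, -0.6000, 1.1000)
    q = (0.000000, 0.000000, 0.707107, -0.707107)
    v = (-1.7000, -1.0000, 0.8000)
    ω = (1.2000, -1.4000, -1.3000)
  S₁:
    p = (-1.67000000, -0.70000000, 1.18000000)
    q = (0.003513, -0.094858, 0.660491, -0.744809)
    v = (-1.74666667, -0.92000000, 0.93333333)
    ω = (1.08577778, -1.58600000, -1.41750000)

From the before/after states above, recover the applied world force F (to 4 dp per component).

F = (-1.4000, 2.4000, 4.0000)

Δv = v₁−v₀ = (-0.04666667, 0.08000000, 0.13333333)
applied force F = (-1.4000, 2.4000, 4.0000)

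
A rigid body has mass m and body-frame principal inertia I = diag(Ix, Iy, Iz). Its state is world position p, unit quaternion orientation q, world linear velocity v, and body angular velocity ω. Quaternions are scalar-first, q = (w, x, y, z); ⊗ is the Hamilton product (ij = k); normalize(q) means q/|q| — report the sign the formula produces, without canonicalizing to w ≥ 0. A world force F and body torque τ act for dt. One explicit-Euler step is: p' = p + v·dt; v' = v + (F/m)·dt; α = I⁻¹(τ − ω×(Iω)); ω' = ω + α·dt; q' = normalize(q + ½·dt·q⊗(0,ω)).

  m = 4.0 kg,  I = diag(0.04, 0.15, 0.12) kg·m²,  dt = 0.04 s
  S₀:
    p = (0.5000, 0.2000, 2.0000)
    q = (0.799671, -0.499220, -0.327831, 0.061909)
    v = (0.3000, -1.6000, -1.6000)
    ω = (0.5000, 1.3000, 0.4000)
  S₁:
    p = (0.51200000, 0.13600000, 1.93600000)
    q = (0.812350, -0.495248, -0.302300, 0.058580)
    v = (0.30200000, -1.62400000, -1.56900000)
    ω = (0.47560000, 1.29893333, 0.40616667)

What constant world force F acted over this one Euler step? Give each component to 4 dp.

velocity change Δv = (0.00200000, -0.02400000, 0.03100000)
applied force F = (0.2000, -2.4000, 3.1000)

F = (0.2000, -2.4000, 3.1000)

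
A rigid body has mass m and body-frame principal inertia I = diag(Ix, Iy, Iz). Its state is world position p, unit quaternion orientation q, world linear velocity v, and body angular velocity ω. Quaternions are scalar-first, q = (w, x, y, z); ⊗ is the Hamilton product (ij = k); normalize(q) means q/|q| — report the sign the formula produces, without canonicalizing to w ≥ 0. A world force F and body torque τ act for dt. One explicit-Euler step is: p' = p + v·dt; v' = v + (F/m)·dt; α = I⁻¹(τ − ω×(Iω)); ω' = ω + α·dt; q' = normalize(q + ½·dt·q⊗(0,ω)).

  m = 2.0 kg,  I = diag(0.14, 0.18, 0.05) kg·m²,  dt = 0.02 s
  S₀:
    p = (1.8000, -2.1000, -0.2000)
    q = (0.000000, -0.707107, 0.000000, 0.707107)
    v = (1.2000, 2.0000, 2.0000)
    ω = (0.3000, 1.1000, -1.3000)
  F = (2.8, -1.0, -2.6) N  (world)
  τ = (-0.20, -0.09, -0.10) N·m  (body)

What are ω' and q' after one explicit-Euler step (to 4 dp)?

ω×(Iω) gyroscopic = (0.1859, -0.0351, 0.0132)
(τ − ω×Iω)/I = (-2.7564, -0.3050, -2.2640)
new body rate ω' = (0.2449, 1.0939, -1.3453)
2q̇ = q⊗(0,ω) = (1.1313712, -0.7778177, -0.7071070, -0.7778177)
q' = normalize(q + ½dt·q⊗(0,ω)) = (0.0113, -0.7148, -0.0071, 0.6992)

ω' = (0.2449, 1.0939, -1.3453)
q' = (0.0113, -0.7148, -0.0071, 0.6992)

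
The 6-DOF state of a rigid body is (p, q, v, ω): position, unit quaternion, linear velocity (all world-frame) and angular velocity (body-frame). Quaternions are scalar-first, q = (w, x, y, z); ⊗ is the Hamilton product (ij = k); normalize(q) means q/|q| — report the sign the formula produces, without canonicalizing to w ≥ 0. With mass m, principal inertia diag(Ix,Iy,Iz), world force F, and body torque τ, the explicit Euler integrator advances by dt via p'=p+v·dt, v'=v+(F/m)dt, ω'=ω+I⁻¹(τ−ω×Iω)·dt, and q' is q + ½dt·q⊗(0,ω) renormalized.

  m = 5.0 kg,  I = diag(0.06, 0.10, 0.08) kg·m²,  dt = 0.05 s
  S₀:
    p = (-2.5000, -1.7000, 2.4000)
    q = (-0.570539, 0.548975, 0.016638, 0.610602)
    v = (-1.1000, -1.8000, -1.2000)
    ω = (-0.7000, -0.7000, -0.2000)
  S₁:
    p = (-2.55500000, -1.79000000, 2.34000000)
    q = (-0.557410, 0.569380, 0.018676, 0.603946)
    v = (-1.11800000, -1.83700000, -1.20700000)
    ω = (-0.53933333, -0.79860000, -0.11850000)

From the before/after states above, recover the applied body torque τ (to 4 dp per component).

Δω = ω₁−ω₀ = (0.16066667, -0.09860000, 0.08150000)
precession coupling = (-0.0028, -0.0028, 0.0196)
τ = I·(Δω/dt) + ω₀×(Iω₀) = (0.1900, -0.2000, 0.1500)

τ = (0.1900, -0.2000, 0.1500)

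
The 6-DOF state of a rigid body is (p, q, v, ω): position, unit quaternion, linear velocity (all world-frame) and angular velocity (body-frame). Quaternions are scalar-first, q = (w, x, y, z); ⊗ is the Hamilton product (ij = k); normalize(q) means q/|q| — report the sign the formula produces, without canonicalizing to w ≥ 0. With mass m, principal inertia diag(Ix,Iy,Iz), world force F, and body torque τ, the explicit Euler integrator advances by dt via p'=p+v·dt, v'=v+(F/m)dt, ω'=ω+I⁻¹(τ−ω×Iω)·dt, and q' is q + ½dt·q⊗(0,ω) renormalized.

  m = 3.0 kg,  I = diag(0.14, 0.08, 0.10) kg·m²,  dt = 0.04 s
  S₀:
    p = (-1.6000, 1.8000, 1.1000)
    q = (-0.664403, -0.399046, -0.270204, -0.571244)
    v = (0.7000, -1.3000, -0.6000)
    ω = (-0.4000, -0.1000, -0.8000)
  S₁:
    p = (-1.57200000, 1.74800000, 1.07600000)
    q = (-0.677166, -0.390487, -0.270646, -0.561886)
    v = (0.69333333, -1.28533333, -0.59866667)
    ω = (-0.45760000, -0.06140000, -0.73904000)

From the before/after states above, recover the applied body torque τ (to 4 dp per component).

ω₁ − ω₀ = (-0.05760000, 0.03860000, 0.06096000)
gyro term ω₀×Iω₀ = (0.0016, 0.0128, -0.0024)
applied torque τ = (-0.2000, 0.0900, 0.1500)

τ = (-0.2000, 0.0900, 0.1500)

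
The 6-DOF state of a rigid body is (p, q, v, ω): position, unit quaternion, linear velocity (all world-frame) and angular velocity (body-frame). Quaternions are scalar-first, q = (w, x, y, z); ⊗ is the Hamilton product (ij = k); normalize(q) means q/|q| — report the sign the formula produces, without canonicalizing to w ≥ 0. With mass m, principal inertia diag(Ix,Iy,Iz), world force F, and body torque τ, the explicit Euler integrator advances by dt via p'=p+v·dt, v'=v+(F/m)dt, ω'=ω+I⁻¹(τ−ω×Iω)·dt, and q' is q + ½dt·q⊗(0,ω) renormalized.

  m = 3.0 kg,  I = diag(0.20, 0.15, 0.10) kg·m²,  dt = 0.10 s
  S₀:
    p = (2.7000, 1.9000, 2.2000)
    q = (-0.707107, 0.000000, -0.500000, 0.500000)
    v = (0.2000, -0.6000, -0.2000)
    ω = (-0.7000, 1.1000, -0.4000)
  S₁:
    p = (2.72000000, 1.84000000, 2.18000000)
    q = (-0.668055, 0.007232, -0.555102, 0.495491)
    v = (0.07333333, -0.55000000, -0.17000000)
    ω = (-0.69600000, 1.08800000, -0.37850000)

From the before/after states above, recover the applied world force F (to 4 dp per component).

F = (-3.8000, 1.5000, 0.9000)

Δv = v₁−v₀ = (-0.12666667, 0.05000000, 0.03000000)
m·(v₁−v₀)/dt = (-3.8000, 1.5000, 0.9000)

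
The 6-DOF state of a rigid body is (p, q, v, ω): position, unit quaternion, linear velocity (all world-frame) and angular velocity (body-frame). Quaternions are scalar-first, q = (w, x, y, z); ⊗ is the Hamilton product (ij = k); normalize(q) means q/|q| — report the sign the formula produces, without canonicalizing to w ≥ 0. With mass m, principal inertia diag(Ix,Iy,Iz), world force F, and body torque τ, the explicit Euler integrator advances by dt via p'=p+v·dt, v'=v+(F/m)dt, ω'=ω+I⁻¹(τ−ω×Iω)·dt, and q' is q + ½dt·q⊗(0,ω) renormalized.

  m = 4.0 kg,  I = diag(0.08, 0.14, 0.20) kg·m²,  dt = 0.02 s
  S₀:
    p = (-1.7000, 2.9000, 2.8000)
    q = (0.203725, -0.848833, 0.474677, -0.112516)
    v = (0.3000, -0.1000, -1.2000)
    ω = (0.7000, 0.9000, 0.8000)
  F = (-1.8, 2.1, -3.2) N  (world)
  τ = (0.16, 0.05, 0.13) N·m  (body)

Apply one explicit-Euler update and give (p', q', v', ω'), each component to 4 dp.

p + v·dt = (-1.6940, 2.8980, 2.7760)
v' = v + a·dt = (0.2910, -0.0895, -1.2160)
precession coupling ω×(Iω) = (0.0432, -0.0672, 0.0378)
(τ − ω×Iω)/I = (1.4600, 0.8371, 0.4610)
ω + α·dt = (0.7292, 0.9167, 0.8092)
Hamilton product q⊗(0,ω) = (0.2569866, 0.6236135, 0.7836577, -0.9332436)
q' = normalize(q + ½dt·q⊗(0,ω)) = (0.2063, -0.8425, 0.4825, -0.1218)

p' = (-1.6940, 2.8980, 2.7760)
q' = (0.2063, -0.8425, 0.4825, -0.1218)
v' = (0.2910, -0.0895, -1.2160)
ω' = (0.7292, 0.9167, 0.8092)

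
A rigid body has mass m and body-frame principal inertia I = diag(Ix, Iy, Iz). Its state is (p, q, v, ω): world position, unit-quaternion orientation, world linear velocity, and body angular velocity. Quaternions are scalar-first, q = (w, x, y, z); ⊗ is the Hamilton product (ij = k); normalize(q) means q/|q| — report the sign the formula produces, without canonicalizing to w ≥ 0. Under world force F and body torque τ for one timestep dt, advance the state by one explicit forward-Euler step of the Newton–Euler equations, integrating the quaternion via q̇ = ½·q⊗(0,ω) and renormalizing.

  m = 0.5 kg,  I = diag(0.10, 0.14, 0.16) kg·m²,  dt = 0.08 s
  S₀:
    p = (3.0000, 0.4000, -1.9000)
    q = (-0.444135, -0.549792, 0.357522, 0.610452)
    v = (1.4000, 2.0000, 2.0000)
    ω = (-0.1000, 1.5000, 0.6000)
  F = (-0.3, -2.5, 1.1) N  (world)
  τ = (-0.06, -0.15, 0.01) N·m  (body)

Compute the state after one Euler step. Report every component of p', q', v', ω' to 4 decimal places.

p' = (3.1120, 0.5600, -1.7400)
q' = (-0.4814, -0.5749, 0.3409, 0.5670)
v' = (1.3520, 1.6000, 2.1760)
ω' = (-0.1624, 1.4122, 0.6080)

precession coupling ω×(Iω) = (0.0180, 0.0036, -0.0060)
(τ − ω×Iω)/I = (-0.7800, -1.0971, 0.1000)
ω + α·dt = (-0.1624, 1.4122, 0.6080)
q⊗(0,ω) = (-0.9575334, -0.6567513, -0.3973725, -1.0554168)
q' = normalize(q + ½dt·q⊗(0,ω)) = (-0.4814, -0.5749, 0.3409, 0.5670)
a = F/m = (-0.6000, -5.0000, 2.2000)
p + v·dt = (3.1120, 0.5600, -1.7400)
v + (F/m)dt = (1.3520, 1.6000, 2.1760)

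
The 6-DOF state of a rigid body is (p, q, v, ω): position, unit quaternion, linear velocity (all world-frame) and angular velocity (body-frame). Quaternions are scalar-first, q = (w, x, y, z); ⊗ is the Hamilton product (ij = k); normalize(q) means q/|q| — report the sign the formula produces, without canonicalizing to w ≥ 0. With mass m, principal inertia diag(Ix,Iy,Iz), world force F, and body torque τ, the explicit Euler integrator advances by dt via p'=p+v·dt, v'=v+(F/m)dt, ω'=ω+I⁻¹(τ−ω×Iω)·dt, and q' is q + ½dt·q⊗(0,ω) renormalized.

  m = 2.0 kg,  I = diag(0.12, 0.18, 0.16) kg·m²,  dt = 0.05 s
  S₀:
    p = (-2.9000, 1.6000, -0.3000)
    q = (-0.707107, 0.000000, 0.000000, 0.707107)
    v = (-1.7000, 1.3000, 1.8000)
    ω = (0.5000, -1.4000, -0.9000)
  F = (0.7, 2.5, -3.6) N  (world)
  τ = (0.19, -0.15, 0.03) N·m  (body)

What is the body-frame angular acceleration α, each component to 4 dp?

ω×(Iω) gyroscopic = (-0.0252, 0.0180, -0.0420)
α = I⁻¹(τ − ω×Iω) = (1.7933, -0.9333, 0.4500)

α = (1.7933, -0.9333, 0.4500)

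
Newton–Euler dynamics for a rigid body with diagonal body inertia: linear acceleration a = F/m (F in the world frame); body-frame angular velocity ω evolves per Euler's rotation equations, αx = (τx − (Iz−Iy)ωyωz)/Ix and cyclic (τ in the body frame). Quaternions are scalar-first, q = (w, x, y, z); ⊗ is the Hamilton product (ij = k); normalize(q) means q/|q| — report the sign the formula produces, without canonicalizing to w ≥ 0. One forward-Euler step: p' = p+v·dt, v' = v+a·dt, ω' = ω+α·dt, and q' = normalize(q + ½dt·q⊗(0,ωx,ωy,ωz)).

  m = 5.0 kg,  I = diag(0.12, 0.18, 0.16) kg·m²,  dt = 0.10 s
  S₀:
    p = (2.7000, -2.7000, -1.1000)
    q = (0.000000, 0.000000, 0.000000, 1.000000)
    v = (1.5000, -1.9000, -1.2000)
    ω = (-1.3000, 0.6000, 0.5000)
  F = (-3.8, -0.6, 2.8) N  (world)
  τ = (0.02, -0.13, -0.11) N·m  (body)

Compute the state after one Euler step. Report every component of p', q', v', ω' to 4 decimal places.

p' = (2.8500, -2.8900, -1.2200)
q' = (-0.0249, -0.0299, -0.0648, 0.9971)
v' = (1.4240, -1.9120, -1.1440)
ω' = (-1.2783, 0.5133, 0.4605)

α = I⁻¹(τ − ω×Iω) = (0.2167, -0.8667, -0.3950)
new body rate ω' = (-1.2783, 0.5133, 0.4605)
q⊗(0,ω) = (-0.5000000, -0.6000000, -1.3000000, 0.0000000)
updated quaternion q' = (-0.0249, -0.0299, -0.0648, 0.9971)
p + v·dt = (2.8500, -2.8900, -1.2200)
new velocity v' = (1.4240, -1.9120, -1.1440)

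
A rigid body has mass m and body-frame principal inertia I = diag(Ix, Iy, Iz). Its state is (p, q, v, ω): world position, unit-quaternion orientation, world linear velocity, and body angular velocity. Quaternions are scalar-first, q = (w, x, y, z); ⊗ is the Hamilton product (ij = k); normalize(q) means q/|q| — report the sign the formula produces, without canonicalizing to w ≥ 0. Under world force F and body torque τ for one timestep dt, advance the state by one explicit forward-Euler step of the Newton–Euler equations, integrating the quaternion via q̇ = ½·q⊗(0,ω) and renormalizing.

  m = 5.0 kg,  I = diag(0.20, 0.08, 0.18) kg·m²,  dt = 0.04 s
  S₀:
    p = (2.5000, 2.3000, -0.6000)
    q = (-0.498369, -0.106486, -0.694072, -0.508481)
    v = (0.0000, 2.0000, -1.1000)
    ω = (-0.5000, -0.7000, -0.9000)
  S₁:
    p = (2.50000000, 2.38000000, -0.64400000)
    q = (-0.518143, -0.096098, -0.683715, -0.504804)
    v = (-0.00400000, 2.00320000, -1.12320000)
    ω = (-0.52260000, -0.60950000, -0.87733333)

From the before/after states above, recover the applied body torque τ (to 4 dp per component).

τ = (-0.0500, 0.1900, 0.0600)

Δω = ω₁−ω₀ = (-0.02260000, 0.09050000, 0.02266667)
gyro term ω₀×Iω₀ = (0.0630, 0.0090, -0.0420)
applied torque τ = (-0.0500, 0.1900, 0.0600)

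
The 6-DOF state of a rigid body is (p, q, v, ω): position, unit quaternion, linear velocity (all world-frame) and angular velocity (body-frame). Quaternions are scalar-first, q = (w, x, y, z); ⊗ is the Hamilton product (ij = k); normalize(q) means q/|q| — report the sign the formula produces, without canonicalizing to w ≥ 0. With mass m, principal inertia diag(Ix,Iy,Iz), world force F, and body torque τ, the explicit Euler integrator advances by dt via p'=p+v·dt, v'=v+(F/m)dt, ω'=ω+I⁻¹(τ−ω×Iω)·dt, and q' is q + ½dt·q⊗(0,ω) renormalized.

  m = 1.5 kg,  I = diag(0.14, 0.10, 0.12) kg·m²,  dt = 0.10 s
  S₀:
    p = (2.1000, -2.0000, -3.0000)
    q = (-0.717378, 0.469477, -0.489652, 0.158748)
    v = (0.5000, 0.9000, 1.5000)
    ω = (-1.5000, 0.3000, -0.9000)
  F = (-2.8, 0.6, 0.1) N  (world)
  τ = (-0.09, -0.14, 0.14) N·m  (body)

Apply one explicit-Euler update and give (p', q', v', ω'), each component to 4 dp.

p' = (2.1500, -1.9100, -2.8500)
q' = (-0.6651, 0.5408, -0.4893, 0.1607)
v' = (0.3133, 0.9400, 1.5067)
ω' = (-1.5604, 0.1330, -0.7983)

(τ − ω×Iω)/I = (-0.6043, -1.6700, 1.0167)
ω + α·dt = (-1.5604, 0.1330, -0.7983)
Hamilton product q⊗(0,ω) = (0.9939843, 1.4691294, -0.0308061, 0.0520053)
updated quaternion q' = (-0.6651, 0.5408, -0.4893, 0.1607)
a = F/m = (-1.8667, 0.4000, 0.0667)
p + v·dt = (2.1500, -1.9100, -2.8500)
v' = v + a·dt = (0.3133, 0.9400, 1.5067)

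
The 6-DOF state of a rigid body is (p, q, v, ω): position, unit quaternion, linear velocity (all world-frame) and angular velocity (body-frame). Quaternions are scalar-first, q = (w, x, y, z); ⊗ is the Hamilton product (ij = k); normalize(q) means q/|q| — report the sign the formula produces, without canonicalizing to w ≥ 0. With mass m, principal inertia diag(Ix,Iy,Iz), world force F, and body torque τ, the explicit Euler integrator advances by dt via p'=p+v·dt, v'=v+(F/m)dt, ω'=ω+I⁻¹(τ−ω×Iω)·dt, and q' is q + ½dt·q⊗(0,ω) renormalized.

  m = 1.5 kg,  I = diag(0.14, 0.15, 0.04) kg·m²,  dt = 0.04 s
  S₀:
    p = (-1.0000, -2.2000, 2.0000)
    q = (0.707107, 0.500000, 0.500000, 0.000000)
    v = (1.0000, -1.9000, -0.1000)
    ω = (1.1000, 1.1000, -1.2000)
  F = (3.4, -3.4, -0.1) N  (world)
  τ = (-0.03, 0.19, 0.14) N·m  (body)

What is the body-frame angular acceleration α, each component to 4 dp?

α = (-1.2514, 2.1467, 3.1975)

gyro term ω×Iω = (0.1452, -0.1320, 0.0121)
α = I⁻¹(τ − ω×Iω) = (-1.2514, 2.1467, 3.1975)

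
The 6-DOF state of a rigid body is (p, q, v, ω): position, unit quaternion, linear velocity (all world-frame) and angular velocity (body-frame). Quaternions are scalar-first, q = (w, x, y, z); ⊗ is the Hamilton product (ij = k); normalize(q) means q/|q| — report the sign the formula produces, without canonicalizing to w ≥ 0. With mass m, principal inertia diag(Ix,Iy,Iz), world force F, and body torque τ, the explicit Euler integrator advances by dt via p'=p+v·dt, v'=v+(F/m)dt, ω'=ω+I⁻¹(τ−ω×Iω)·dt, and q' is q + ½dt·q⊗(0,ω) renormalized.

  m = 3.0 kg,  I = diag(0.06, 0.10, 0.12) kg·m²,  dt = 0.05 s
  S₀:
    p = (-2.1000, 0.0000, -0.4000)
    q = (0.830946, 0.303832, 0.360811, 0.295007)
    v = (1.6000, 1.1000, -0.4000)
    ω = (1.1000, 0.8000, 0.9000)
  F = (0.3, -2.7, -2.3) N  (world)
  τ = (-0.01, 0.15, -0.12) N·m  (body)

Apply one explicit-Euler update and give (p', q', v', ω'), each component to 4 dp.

p' = (-2.0200, 0.0550, -0.4200)
q' = (0.8081, 0.3286, 0.3784, 0.3096)
v' = (1.6050, 1.0550, -0.4383)
ω' = (1.0797, 0.9047, 0.8353)

ω×(Iω) gyroscopic = (0.0144, -0.0594, 0.0352)
angular accel α = (-0.4067, 2.0940, -1.2933)
ω + α·dt = (1.0797, 0.9047, 0.8353)
q⊗(0,ω) = (-0.8883703, 1.0027649, 0.7158157, 0.5940249)
updated quaternion q' = (0.8081, 0.3286, 0.3784, 0.3096)
new position p' = (-2.0200, 0.0550, -0.4200)
v' = v + a·dt = (1.6050, 1.0550, -0.4383)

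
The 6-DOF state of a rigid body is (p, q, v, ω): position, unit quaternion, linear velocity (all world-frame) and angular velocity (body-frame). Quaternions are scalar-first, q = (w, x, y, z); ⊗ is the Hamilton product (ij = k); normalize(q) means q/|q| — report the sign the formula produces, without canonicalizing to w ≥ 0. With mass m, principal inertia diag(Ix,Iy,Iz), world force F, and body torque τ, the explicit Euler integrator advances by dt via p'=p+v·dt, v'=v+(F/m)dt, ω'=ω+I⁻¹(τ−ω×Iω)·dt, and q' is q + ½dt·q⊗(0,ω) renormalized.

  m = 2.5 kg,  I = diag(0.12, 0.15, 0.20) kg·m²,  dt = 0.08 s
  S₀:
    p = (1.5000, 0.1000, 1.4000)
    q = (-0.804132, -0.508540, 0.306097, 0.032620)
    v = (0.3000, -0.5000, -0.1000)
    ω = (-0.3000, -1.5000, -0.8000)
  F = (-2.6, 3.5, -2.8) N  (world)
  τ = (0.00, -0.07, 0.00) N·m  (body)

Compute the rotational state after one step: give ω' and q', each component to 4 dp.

angular accel α = (-0.5000, -0.3387, -0.0675)
ω + α·dt = (-0.3400, -1.5271, -0.8054)
q⊗(0,ω) = (0.3326795, 0.0452920, 0.7895800, 1.4979447)
updated quaternion q' = (-0.7889, -0.5055, 0.3369, 0.0923)

ω' = (-0.3400, -1.5271, -0.8054)
q' = (-0.7889, -0.5055, 0.3369, 0.0923)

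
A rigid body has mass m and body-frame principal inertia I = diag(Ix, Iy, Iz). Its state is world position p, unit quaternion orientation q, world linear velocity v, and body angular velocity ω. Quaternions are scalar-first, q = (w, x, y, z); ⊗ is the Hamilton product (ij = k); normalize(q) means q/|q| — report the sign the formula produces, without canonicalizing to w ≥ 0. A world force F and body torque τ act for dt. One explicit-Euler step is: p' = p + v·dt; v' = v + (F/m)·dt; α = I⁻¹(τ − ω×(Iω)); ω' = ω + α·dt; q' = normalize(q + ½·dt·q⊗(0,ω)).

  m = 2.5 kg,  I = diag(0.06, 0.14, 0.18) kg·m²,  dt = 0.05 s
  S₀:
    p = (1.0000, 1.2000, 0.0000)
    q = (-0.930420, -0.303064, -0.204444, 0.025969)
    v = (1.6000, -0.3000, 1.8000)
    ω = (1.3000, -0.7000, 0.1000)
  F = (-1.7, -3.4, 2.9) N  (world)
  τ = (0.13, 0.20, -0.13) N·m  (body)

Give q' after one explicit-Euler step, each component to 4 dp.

q⊗(0,ω) = (0.2482755, -1.2118121, 0.7153601, 0.3848800)
q + ½dt·q⊗(0,ω), renormalized = (-0.9236, -0.3331, -0.1864, 0.0356)

q' = (-0.9236, -0.3331, -0.1864, 0.0356)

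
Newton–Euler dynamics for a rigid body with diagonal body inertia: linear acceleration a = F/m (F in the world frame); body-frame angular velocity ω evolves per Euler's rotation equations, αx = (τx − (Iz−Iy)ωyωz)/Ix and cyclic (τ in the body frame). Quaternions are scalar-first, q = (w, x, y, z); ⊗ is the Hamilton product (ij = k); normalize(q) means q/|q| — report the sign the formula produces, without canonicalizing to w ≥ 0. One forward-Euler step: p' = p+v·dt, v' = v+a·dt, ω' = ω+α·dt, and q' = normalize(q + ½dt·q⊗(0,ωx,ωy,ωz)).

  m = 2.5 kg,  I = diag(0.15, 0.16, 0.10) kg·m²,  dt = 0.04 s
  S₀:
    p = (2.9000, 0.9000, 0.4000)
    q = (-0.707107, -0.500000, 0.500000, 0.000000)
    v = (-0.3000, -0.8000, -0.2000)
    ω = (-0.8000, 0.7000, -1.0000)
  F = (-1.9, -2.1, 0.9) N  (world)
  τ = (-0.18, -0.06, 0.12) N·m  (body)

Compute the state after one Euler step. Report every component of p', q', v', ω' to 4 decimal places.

a = (-0.7600, -0.8400, 0.3600)
p' = p + v·dt = (2.8880, 0.8680, 0.3920)
v' = v + a·dt = (-0.3304, -0.8336, -0.1856)
precession coupling ω×(Iω) = (0.0420, 0.0400, -0.0056)
(τ − ω×Iω)/I = (-1.4800, -0.6250, 1.2560)
new body rate ω' = (-0.8592, 0.6750, -0.9498)
Hamilton product q⊗(0,ω) = (-0.7500000, 0.0656856, -0.9949749, 0.7571070)
updated quaternion q' = (-0.7218, -0.4985, 0.4799, 0.0151)

p' = (2.8880, 0.8680, 0.3920)
q' = (-0.7218, -0.4985, 0.4799, 0.0151)
v' = (-0.3304, -0.8336, -0.1856)
ω' = (-0.8592, 0.6750, -0.9498)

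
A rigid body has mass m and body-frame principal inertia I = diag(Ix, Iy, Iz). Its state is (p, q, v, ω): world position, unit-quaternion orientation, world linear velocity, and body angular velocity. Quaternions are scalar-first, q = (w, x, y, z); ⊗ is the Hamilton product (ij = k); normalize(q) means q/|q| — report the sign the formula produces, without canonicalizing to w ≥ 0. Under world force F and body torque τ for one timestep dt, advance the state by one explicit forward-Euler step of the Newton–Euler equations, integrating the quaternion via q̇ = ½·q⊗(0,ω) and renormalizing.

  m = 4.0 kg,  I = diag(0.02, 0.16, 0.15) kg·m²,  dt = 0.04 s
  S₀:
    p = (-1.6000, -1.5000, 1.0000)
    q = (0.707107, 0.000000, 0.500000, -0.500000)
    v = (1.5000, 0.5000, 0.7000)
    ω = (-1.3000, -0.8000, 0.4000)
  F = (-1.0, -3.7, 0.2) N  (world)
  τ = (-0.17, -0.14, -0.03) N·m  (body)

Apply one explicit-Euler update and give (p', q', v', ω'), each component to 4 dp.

p' = (-1.5400, -1.4800, 1.0280)
q' = (0.7187, -0.0224, 0.5014, -0.4811)
v' = (1.4900, 0.4630, 0.7020)
ω' = (-1.6464, -0.8519, 0.3532)

ω×(Iω) gyroscopic = (0.0032, 0.0676, 0.1456)
α = I⁻¹(τ − ω×Iω) = (-8.6600, -1.2975, -1.1707)
ω' = ω + α·dt = (-1.6464, -0.8519, 0.3532)
q⊗(0,ω) = (0.6000000, -1.1192391, 0.0843144, 0.9328428)
updated quaternion q' = (0.7187, -0.0224, 0.5014, -0.4811)
new position p' = (-1.5400, -1.4800, 1.0280)
new velocity v' = (1.4900, 0.4630, 0.7020)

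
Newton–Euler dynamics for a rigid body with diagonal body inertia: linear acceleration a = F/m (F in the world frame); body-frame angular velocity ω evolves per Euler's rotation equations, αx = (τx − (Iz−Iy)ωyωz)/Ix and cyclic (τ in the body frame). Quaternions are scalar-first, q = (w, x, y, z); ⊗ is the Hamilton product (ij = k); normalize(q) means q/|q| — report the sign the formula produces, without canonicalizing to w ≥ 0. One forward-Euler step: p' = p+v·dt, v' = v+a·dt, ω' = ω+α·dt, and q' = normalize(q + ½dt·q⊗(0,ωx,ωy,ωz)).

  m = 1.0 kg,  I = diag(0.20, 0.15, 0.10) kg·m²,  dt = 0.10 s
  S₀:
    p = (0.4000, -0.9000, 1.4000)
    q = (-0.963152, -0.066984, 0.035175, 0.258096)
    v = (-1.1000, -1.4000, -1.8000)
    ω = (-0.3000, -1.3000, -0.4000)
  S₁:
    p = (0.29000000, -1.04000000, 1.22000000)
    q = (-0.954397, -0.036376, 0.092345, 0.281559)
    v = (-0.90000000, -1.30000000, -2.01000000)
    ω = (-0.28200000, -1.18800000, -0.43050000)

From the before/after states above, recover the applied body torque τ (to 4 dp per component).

ω₁ − ω₀ = (0.01800000, 0.11200000, -0.03050000)
ω₀×(Iω₀) = (-0.0260, 0.0120, -0.0195)
applied torque τ = (0.0100, 0.1800, -0.0500)

τ = (0.0100, 0.1800, -0.0500)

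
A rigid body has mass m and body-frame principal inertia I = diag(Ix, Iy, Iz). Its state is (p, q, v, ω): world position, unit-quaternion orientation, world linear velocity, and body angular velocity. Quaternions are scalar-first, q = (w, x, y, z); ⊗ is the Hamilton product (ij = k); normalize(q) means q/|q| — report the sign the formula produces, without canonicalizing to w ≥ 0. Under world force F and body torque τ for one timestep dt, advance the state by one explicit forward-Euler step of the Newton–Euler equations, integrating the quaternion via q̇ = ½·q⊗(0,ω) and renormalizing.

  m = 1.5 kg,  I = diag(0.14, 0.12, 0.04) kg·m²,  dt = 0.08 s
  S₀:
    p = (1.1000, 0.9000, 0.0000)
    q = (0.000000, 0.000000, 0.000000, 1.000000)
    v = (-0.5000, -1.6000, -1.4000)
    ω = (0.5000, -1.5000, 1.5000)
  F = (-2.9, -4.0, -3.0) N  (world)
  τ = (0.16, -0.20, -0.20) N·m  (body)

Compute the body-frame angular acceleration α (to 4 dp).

α = (-0.1429, -2.2917, -5.3750)

ω×(Iω) gyroscopic = (0.1800, 0.0750, 0.0150)
angular accel α = (-0.1429, -2.2917, -5.3750)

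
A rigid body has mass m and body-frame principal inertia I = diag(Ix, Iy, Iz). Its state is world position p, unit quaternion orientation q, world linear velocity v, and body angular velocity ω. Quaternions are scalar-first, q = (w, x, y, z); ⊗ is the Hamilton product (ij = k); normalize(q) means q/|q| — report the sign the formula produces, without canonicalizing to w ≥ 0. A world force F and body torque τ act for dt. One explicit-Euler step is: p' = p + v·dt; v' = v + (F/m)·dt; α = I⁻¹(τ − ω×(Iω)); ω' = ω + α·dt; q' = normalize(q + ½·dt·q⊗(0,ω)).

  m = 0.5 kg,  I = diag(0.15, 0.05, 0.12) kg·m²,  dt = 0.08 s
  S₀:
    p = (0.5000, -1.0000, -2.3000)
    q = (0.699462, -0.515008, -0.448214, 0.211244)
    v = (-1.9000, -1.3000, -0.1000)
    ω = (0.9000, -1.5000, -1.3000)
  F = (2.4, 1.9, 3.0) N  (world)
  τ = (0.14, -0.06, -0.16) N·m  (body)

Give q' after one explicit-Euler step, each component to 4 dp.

q' = (0.6994, -0.4521, -0.5074, 0.2211)

q⊗(0,ω) = (0.0658034, 1.5290600, -1.5285838, 0.2666040)
q' = normalize(q + ½dt·q⊗(0,ω)) = (0.6994, -0.4521, -0.5074, 0.2211)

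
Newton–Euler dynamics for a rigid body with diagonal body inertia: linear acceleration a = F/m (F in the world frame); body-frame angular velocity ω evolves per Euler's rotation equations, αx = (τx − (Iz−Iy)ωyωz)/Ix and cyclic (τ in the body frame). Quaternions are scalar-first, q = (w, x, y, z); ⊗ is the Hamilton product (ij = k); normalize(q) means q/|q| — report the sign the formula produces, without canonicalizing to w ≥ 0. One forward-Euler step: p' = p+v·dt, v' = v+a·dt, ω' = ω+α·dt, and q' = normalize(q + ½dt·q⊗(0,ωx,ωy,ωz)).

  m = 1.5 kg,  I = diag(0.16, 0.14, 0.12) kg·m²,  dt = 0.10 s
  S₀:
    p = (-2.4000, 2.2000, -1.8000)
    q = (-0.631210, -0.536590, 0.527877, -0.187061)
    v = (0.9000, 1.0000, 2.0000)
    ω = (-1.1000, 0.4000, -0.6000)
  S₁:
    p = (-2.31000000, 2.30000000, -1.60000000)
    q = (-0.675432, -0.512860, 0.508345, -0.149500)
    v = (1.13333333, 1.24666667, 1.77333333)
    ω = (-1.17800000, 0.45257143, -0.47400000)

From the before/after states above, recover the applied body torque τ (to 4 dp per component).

τ = (-0.1200, 0.1000, 0.1600)

ω₁ − ω₀ = (-0.07800000, 0.05257143, 0.12600000)
I·α + gyro = (-0.1200, 0.1000, 0.1600)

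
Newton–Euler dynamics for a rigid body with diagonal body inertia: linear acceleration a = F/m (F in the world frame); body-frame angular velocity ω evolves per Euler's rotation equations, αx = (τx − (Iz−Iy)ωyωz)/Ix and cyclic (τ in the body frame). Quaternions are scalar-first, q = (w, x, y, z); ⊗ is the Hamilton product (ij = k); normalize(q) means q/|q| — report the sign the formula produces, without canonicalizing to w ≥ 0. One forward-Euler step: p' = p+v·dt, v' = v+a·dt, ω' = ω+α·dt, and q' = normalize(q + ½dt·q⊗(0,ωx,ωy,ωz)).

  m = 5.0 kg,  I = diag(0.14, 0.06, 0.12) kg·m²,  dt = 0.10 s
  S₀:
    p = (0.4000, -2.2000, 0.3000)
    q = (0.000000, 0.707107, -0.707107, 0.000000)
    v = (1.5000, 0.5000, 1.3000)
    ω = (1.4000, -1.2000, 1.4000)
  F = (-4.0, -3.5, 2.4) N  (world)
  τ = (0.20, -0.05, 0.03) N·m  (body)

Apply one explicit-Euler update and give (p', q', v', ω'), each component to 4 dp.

p' = (0.5500, -2.1500, 0.4300)
q' = (-0.0913, 0.6532, -0.7516, 0.0070)
v' = (1.4200, 0.4300, 1.3480)
ω' = (1.6149, -1.3487, 1.3130)

new position p' = (0.5500, -2.1500, 0.4300)
v + (F/m)dt = (1.4200, 0.4300, 1.3480)
precession coupling ω×(Iω) = (-0.1008, 0.0392, 0.1344)
angular accel α = (2.1486, -1.4867, -0.8700)
new body rate ω' = (1.6149, -1.3487, 1.3130)
2q̇ = q⊗(0,ω) = (-1.8384782, -0.9899498, -0.9899498, 0.1414214)
updated quaternion q' = (-0.0913, 0.6532, -0.7516, 0.0070)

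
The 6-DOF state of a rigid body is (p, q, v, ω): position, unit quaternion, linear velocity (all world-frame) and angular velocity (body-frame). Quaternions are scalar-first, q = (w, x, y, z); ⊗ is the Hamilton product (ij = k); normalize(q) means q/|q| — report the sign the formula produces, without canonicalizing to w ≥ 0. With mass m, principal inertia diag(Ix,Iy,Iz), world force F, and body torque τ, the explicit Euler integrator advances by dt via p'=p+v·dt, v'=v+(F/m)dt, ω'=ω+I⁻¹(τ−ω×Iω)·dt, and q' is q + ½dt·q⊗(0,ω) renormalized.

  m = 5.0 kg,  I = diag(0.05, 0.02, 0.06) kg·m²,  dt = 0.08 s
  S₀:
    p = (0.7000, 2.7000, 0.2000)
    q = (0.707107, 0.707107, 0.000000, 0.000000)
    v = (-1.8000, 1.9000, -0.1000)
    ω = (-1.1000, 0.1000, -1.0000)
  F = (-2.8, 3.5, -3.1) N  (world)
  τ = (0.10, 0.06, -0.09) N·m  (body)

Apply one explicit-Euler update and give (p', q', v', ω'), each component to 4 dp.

p' = (0.5560, 2.8520, 0.1920)
q' = (0.7369, 0.6748, 0.0311, -0.0254)
v' = (-1.8448, 1.9560, -0.1496)
ω' = (-0.9336, 0.3840, -1.1244)

p + v·dt = (0.5560, 2.8520, 0.1920)
v + (F/m)dt = (-1.8448, 1.9560, -0.1496)
α = I⁻¹(τ − ω×Iω) = (2.0800, 3.5500, -1.5550)
new body rate ω' = (-0.9336, 0.3840, -1.1244)
Hamilton product q⊗(0,ω) = (0.7778177, -0.7778177, 0.7778177, -0.6363963)
updated quaternion q' = (0.7369, 0.6748, 0.0311, -0.0254)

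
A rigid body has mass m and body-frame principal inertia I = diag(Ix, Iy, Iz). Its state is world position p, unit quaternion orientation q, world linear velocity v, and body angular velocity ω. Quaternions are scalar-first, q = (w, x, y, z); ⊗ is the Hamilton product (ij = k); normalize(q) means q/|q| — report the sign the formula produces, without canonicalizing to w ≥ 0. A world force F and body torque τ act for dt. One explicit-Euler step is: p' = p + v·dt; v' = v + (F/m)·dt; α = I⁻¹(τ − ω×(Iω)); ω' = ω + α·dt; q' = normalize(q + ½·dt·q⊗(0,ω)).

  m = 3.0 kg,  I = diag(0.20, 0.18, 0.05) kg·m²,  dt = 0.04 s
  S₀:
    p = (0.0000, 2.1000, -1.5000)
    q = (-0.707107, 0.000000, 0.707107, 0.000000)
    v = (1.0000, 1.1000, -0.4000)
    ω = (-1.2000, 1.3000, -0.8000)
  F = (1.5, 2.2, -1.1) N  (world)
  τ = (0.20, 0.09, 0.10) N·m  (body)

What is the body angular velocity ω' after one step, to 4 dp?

(τ − ω×Iω)/I = (0.3240, -0.3000, 1.3760)
ω' = ω + α·dt = (-1.1870, 1.2880, -0.7450)

ω' = (-1.1870, 1.2880, -0.7450)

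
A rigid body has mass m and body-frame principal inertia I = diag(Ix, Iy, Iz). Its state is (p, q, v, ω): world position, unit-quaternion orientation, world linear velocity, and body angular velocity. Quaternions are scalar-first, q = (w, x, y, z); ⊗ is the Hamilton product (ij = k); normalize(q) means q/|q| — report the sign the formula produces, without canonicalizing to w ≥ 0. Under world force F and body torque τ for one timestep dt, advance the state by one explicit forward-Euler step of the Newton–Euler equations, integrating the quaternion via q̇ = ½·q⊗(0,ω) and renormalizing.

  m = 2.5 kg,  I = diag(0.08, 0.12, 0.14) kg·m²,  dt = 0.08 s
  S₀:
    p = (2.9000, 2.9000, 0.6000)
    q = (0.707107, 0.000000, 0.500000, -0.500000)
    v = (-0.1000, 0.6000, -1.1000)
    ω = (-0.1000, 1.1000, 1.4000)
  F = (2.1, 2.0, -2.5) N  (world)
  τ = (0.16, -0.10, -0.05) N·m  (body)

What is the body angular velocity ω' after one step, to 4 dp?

ω×(Iω) gyroscopic = (0.0308, 0.0084, -0.0044)
(τ − ω×Iω)/I = (1.6150, -0.9033, -0.3257)
new body rate ω' = (0.0292, 1.0277, 1.3739)

ω' = (0.0292, 1.0277, 1.3739)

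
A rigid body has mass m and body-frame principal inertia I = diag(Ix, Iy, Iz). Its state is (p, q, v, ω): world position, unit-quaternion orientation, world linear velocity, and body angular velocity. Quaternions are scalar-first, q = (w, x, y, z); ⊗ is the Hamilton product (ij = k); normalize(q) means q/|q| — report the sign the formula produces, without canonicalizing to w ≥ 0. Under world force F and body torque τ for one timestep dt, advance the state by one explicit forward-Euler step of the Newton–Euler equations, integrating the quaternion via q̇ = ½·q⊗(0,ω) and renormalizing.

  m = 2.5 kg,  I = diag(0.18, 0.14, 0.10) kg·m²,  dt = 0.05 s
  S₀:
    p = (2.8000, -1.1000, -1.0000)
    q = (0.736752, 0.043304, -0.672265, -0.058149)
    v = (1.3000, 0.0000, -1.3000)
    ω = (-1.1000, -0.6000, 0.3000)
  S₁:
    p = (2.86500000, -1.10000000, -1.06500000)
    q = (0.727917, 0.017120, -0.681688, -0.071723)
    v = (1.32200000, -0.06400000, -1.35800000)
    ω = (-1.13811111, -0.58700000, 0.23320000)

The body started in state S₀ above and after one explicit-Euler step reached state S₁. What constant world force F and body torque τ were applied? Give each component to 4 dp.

F = (1.1000, -3.2000, -2.9000)
τ = (-0.1300, 0.0100, -0.1600)

v₁ − v₀ = (0.02200000, -0.06400000, -0.05800000)
F = m·Δv/dt = (1.1000, -3.2000, -2.9000)
ω₁ − ω₀ = (-0.03811111, 0.01300000, -0.06680000)
τ = I·(Δω/dt) + ω₀×(Iω₀) = (-0.1300, 0.0100, -0.1600)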